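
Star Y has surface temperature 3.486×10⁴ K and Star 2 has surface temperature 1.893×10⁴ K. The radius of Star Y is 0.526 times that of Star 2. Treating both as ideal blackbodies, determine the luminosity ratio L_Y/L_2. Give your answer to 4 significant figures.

L ∝ R²T⁴, so L_Y/L_2 = (R_Y/R_2)²(T_Y/T_2)⁴ = (0.526)² × (3.486×10⁴/1.893×10⁴)⁴ = 0.276676 × 11.5002 = 3.182.

L_Y/L_2 ≈ 3.182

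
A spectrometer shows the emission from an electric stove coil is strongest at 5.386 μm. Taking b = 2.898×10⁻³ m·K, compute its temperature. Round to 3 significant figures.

T ≈ 538 K

Wien's law gives T = b/λ_max = (2.898×10⁻³ m·K)/(5.386×10⁻⁶ m) = 538 K.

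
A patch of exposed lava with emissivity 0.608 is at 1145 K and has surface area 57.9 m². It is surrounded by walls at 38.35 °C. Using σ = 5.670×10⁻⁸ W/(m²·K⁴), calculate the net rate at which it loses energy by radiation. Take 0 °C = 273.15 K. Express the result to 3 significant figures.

Surroundings: T = 38.35 °C + 273.15 = 311.50 K.
Area A = 57.9 m².
Net radiated power P_net = εσA(T⁴ − T₀⁴) = 0.608×5.670×10⁻⁸×57.9×(1145⁴ − 311.50⁴).
T⁴ − T₀⁴ = 1.71879×10¹² − 9.41526×10⁹ = 1.70937×10¹² K⁴, so P_net = 3.41×10⁶ W.

Net loss ≈ 3.41×10⁶ W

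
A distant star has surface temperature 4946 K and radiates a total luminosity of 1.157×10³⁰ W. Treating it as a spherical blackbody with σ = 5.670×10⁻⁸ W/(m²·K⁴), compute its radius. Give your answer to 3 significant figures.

R ≈ 5.21×10¹⁰ m

L = 4πR²σT⁴ ⇒ R = √(L/(4πσT⁴)).
σT⁴ = 3.39312×10⁷ W/m², so R = √(1.157×10³⁰/(4π×3.39312×10⁷)) = 5.21×10¹⁰ m.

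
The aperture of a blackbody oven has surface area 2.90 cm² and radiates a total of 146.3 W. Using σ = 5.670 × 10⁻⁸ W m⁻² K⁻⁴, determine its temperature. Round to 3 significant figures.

Area A = 2.90 cm² = 2.90×10⁻⁴ m².
P = σAT⁴ ⇒ T = (P/(σA))^(1/4) = (146.3/(5.670×10⁻⁸×2.90×10⁻⁴))^(1/4) = 1.73×10³ K.

T ≈ 1.73×10³ K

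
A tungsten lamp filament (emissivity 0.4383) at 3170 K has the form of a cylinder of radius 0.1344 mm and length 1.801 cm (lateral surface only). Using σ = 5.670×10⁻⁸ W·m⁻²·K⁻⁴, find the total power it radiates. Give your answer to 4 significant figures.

P ≈ 38.17 W

Lateral area A = 2πrL = 2π×1.344×10⁻⁴×0.01801 = 1.52087×10⁻⁵ m².
P = εσAT⁴ = 0.4383 × 5.670×10⁻⁸ × 1.52087×10⁻⁵ × (3170)⁴ = 38.17 W.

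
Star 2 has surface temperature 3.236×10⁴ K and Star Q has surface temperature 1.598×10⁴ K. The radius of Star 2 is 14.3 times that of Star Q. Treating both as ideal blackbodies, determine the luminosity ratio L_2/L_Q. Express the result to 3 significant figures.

L ∝ R²T⁴, so L_2/L_Q = (R_2/R_Q)²(T_2/T_Q)⁴ = (14.3)² × (3.236×10⁴/1.598×10⁴)⁴ = 204.49 × 16.8162 = 3.44×10³.

L_2/L_Q ≈ 3.44×10³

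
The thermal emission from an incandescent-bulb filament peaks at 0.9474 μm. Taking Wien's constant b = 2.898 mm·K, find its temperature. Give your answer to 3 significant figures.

T ≈ 3.06×10³ K

Wien's law gives T = b/λ_max = (2.898×10⁻³ m·K)/(9.474×10⁻⁷ m) = 3.06×10³ K.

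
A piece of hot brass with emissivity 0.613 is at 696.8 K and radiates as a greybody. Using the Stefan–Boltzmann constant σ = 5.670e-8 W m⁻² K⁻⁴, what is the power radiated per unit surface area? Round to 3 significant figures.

I ≈ 8.19×10³ W/m²

Stefan–Boltzmann: I = εσT⁴ = 0.613 × 5.670×10⁻⁸ × (696.8)⁴ = 8.19×10³ W/m².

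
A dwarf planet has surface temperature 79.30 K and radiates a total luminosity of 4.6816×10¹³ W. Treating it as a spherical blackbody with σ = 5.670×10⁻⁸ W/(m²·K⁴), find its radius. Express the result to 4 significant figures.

L = 4πR²σT⁴ ⇒ R = √(L/(4πσT⁴)).
σT⁴ = 2.24221 W/m², so R = √(4.6816×10¹³/(4π×2.24221)) = 1.289×10⁶ m.

R ≈ 1.289×10⁶ m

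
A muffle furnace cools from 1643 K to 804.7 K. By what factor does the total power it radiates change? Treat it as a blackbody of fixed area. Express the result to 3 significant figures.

P₂/P₁ ≈ 0.0575

P ∝ T⁴, so P₂/P₁ = (T₂/T₁)⁴ = (804.7/1643)⁴ = (0.489775)⁴ = 0.0575.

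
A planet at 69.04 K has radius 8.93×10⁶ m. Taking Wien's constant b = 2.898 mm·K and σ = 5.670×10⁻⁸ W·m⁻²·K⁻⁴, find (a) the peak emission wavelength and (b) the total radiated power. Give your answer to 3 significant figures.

(a) λ_max = b/T = 2.898×10⁻³/69.04 = 4.198×10⁻⁵ m = 42.0 μm.
Surface area A = 4πR² = 4π(8.93×10⁶ m)² = 1.00210×10¹⁵ m².
(b) P = σAT⁴ = 5.670×10⁻⁸×1.00210×10¹⁵×(69.04)⁴ = 1.29×10¹⁵ W.

λ_max ≈ 42.0 μm; P ≈ 1.29×10¹⁵ W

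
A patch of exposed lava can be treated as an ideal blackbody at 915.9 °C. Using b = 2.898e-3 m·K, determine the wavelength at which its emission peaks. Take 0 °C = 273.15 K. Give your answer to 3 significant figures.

λ_max ≈ 2.44 μm

T = 915.9 °C + 273.15 = 1189.05 K.
Wien's displacement law: λ_max = b/T = (2.898×10⁻³ m·K)/(1189.05 K) = 2.437×10⁻⁶ m.
That is 2.44 μm, in the infrared range.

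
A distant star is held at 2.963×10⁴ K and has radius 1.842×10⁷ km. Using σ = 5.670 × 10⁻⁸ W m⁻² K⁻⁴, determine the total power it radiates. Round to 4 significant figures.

P ≈ 1.863×10³² W

Surface area A = 4πR² = 4π(1.842×10¹⁰ m)² = 4.26372×10²¹ m².
P = σAT⁴ = 5.670×10⁻⁸ × 4.26372×10²¹ × (2.963×10⁴)⁴ = 1.863×10³² W.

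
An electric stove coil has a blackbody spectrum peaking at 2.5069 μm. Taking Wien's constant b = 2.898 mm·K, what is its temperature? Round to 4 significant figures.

Wien's law gives T = b/λ_max = (2.898×10⁻³ m·K)/(2.5069×10⁻⁶ m) = 1156 K.

T ≈ 1156 K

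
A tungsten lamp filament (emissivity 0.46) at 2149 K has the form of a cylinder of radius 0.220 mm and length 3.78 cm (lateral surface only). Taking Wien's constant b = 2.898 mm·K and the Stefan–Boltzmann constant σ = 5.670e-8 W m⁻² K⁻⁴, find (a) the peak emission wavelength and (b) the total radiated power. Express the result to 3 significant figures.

(a) λ_max = b/T = 2.898×10⁻³/2149 = 1.349×10⁻⁶ m = 1.35 μm.
Lateral area A = 2πrL = 2π×2.20×10⁻⁴×0.0378 = 5.22510×10⁻⁵ m².
(b) P = εσAT⁴ = 0.46×5.670×10⁻⁸×5.22510×10⁻⁵×(2149)⁴ = 29.1 W.

λ_max ≈ 1.35 μm; P ≈ 29.1 W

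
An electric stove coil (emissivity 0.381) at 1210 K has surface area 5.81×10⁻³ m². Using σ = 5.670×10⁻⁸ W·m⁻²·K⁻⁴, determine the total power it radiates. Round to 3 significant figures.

P ≈ 269 W

Area A = 5.81×10⁻³ m².
P = εσAT⁴ = 0.381 × 5.670×10⁻⁸ × 5.81×10⁻³ × (1210)⁴ = 269 W.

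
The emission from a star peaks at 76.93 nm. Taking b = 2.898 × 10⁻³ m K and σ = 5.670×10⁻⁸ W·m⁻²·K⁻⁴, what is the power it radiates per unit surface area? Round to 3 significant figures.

I ≈ 1.14×10¹¹ W/m²

Wien's law: T = b/λ_max = 2.898×10⁻³/7.693×10⁻⁸ = 37670.6 K.
Then I = σT⁴ = 5.670×10⁻⁸×(37670.6)⁴ = 1.14×10¹¹ W/m².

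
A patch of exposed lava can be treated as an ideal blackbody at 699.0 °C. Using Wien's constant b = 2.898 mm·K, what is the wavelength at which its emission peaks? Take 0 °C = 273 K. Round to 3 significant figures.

T = 699.0 °C + 273 = 972.0 K.
Wien's displacement law: λ_max = b/T = (2.898×10⁻³ m·K)/(972.0 K) = 2.981×10⁻⁶ m.
That is 2.98 μm, in the infrared range.

λ_max ≈ 2.98 μm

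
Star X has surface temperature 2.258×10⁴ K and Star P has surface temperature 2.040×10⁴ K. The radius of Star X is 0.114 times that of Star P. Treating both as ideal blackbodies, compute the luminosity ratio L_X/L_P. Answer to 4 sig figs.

L ∝ R²T⁴, so L_X/L_P = (R_X/R_P)²(T_X/T_P)⁴ = (0.114)² × (2.258×10⁴/2.040×10⁴)⁴ = 0.012996 × 1.50098 = 0.01951.

L_X/L_P ≈ 0.01951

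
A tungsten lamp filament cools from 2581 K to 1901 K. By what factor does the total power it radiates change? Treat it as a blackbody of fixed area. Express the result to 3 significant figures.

P₂/P₁ ≈ 0.294

P ∝ T⁴, so P₂/P₁ = (T₂/T₁)⁴ = (1901/2581)⁴ = (0.736536)⁴ = 0.294.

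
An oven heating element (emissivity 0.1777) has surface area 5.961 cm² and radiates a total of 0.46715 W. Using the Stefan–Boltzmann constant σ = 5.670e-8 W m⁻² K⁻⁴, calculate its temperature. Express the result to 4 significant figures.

T ≈ 528.1 K

Area A = 5.961 cm² = 5.961×10⁻⁴ m².
P = εσAT⁴ ⇒ T = (P/(εσA))^(1/4) = (0.46715/(0.1777×5.670×10⁻⁸×5.961×10⁻⁴))^(1/4) = 528.1 K.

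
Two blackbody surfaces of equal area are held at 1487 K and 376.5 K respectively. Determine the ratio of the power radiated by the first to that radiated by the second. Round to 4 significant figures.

P₁/P₂ ≈ 243.3

With equal areas, P₁/P₂ = (T₁/T₂)⁴ = (1487/376.5)⁴ = 243.3.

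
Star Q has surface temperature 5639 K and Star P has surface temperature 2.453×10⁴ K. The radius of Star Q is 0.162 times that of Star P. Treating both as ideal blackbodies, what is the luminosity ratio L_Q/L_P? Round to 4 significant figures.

L_Q/L_P ≈ 7.329×10⁻⁵

L ∝ R²T⁴, so L_Q/L_P = (R_Q/R_P)²(T_Q/T_P)⁴ = (0.162)² × (5639/2.453×10⁴)⁴ = 0.026244 × 2.79266×10⁻³ = 7.329×10⁻⁵.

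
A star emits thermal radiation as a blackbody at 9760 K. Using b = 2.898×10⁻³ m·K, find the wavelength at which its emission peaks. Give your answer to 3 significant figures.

Wien's displacement law: λ_max = b/T = (2.898×10⁻³ m·K)/(9760 K) = 2.969×10⁻⁷ m.
That is 297 nm, in the ultraviolet range.

λ_max ≈ 297 nm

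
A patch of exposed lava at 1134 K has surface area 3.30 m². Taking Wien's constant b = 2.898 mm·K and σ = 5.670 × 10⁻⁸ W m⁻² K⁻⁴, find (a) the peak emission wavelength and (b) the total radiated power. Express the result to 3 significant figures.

λ_max ≈ 2.56 μm; P ≈ 3.09×10⁵ W

(a) λ_max = b/T = 2.898×10⁻³/1134 = 2.556×10⁻⁶ m = 2.56 μm.
Area A = 3.30 m².
(b) P = σAT⁴ = 5.670×10⁻⁸×3.30×(1134)⁴ = 3.09×10⁵ W.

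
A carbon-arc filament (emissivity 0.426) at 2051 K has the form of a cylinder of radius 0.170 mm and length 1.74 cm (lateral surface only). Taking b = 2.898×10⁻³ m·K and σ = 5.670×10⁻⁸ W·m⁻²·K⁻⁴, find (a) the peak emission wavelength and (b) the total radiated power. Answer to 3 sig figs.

λ_max ≈ 1.41×10³ nm; P ≈ 7.94 W

(a) λ_max = b/T = 2.898×10⁻³/2051 = 1.413×10⁻⁶ m = 1.41×10³ nm.
Lateral area A = 2πrL = 2π×1.70×10⁻⁴×0.0174 = 1.85857×10⁻⁵ m².
(b) P = εσAT⁴ = 0.426×5.670×10⁻⁸×1.85857×10⁻⁵×(2051)⁴ = 7.94 W.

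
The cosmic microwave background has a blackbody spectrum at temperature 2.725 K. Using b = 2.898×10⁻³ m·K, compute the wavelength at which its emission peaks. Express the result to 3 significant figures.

λ_max ≈ 1.06 mm

Wien's displacement law: λ_max = b/T = (2.898×10⁻³ m·K)/(2.725 K) = 1.063×10⁻³ m.
That is 1.06 mm, in the microwave range.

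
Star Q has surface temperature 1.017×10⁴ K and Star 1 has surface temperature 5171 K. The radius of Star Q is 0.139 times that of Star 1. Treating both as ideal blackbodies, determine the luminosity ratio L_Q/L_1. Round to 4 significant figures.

L ∝ R²T⁴, so L_Q/L_1 = (R_Q/R_1)²(T_Q/T_1)⁴ = (0.139)² × (1.017×10⁴/5171)⁴ = 0.019321 × 14.9619 = 0.2891.

L_Q/L_1 ≈ 0.2891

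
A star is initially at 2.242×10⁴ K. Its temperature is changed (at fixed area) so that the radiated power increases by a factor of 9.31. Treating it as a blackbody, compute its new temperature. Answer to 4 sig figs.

P ∝ T⁴, so T₂/T₁ = (P₂/P₁)^(1/4) = (9.31)^(1/4) = 1.74678.
T₂ = 2.242×10⁴ × 1.74678 = 3.916×10⁴ K.

T₂ ≈ 3.916×10⁴ K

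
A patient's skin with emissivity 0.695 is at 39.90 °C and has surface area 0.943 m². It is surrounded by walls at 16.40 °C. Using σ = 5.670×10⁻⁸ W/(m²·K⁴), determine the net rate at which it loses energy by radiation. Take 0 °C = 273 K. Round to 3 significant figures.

T = 39.90 °C + 273 = 312.90 K.
Surroundings: T = 16.40 °C + 273 = 289.40 K.
Area A = 0.943 m².
Net radiated power P_net = εσA(T⁴ − T₀⁴) = 0.695×5.670×10⁻⁸×0.943×(312.90⁴ − 289.40⁴).
T⁴ − T₀⁴ = 9.58567×10⁹ − 7.01446×10⁹ = 2.57121×10⁹ K⁴, so P_net = 95.5 W.

Net loss ≈ 95.5 W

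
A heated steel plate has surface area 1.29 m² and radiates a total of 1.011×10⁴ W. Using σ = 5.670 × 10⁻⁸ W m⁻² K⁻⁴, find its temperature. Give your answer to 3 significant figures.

T ≈ 610 K

Area A = 1.29 m².
P = σAT⁴ ⇒ T = (P/(σA))^(1/4) = (1.011×10⁴/(5.670×10⁻⁸×1.29))^(1/4) = 610 K.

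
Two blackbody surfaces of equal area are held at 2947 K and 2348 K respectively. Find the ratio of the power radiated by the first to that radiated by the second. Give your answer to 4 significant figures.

With equal areas, P₁/P₂ = (T₁/T₂)⁴ = (2947/2348)⁴ = 2.482.

P₁/P₂ ≈ 2.482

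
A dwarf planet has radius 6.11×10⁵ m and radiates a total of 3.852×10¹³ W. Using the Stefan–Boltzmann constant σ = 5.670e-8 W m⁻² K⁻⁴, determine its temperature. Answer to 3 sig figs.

Surface area A = 4πR² = 4π(6.11×10⁵ m)² = 4.69129×10¹² m².
P = σAT⁴ ⇒ T = (P/(σA))^(1/4) = (3.852×10¹³/(5.670×10⁻⁸×4.69129×10¹²))^(1/4) = 110 K.

T ≈ 110 K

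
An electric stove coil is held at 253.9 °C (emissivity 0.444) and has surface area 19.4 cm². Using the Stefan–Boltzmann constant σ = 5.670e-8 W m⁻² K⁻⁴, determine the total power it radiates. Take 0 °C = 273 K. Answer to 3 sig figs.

P ≈ 3.76 W

T = 253.9 °C + 273 = 526.9 K.
Area A = 19.4 cm² = 1.94×10⁻³ m².
P = εσAT⁴ = 0.444 × 5.670×10⁻⁸ × 1.94×10⁻³ × (526.9)⁴ = 3.76 W.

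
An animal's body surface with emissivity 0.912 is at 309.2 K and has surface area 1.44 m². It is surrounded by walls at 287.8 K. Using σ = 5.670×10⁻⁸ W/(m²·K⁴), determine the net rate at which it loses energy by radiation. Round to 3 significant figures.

Area A = 1.44 m².
Net radiated power P_net = εσA(T⁴ − T₀⁴) = 0.912×5.670×10⁻⁸×1.44×(309.2⁴ − 287.8⁴).
T⁴ − T₀⁴ = 9.14025×10⁹ − 6.86062×10⁹ = 2.27963×10⁹ K⁴, so P_net = 170 W.

Net loss ≈ 170 W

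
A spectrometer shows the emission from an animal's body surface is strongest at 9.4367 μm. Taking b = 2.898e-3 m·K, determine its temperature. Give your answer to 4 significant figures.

Wien's law gives T = b/λ_max = (2.898×10⁻³ m·K)/(9.4367×10⁻⁶ m) = 307.1 K.

T ≈ 307.1 K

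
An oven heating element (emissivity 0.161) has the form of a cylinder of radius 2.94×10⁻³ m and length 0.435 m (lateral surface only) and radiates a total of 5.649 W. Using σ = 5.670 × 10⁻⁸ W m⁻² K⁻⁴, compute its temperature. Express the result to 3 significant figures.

T ≈ 527 K

Lateral area A = 2πrL = 2π×2.94×10⁻³×0.435 = 8.03557×10⁻³ m².
P = εσAT⁴ ⇒ T = (P/(εσA))^(1/4) = (5.649/(0.161×5.670×10⁻⁸×8.03557×10⁻³))^(1/4) = 527 K.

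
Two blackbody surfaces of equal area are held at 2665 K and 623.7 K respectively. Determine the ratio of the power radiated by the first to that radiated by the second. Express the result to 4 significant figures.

With equal areas, P₁/P₂ = (T₁/T₂)⁴ = (2665/623.7)⁴ = 333.3.

P₁/P₂ ≈ 333.3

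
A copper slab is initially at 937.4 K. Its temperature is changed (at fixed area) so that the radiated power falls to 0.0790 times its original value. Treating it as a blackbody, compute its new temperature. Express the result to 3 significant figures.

P ∝ T⁴, so T₂/T₁ = (P₂/P₁)^(1/4) = (0.0790)^(1/4) = 0.530160.
T₂ = 937.4 × 0.530160 = 497 K.

T₂ ≈ 497 K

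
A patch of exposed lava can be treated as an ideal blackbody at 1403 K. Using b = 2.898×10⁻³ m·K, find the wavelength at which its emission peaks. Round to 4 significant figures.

λ_max ≈ 2066 nm

Wien's displacement law: λ_max = b/T = (2.898×10⁻³ m·K)/(1403 K) = 2.0656×10⁻⁶ m.
That is 2066 nm, in the infrared range.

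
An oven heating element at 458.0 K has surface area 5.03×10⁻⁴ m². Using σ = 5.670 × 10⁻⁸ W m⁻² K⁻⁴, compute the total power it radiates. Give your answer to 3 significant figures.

P ≈ 1.25 W

Area A = 5.03×10⁻⁴ m².
P = σAT⁴ = 5.670×10⁻⁸ × 5.03×10⁻⁴ × (458.0)⁴ = 1.25 W.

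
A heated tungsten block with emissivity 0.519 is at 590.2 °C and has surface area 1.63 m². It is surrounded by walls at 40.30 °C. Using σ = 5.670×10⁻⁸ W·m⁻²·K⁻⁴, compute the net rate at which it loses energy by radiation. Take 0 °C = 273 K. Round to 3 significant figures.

Net loss ≈ 2.62×10⁴ W

T = 590.2 °C + 273 = 863.2 K.
Surroundings: T = 40.30 °C + 273 = 313.30 K.
Area A = 1.63 m².
Net radiated power P_net = εσA(T⁴ − T₀⁴) = 0.519×5.670×10⁻⁸×1.63×(863.2⁴ − 313.30⁴).
T⁴ − T₀⁴ = 5.55195×10¹¹ − 9.63478×10⁹ = 5.45560×10¹¹ K⁴, so P_net = 2.62×10⁴ W.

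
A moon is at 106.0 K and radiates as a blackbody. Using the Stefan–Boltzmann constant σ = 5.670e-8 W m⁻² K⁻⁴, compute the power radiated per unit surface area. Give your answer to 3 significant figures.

Stefan–Boltzmann: I = σT⁴ = 5.670×10⁻⁸ × (106.0)⁴ = 7.16 W/m².

I ≈ 7.16 W/m²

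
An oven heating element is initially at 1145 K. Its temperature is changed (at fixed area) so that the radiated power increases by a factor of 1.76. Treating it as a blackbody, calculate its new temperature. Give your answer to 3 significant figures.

P ∝ T⁴, so T₂/T₁ = (P₂/P₁)^(1/4) = (1.76)^(1/4) = 1.15180.
T₂ = 1145 × 1.15180 = 1.32×10³ K.

T₂ ≈ 1.32×10³ K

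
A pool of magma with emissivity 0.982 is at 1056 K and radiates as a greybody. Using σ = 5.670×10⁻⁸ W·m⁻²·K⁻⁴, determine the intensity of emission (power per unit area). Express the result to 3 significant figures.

Stefan–Boltzmann: I = εσT⁴ = 0.982 × 5.670×10⁻⁸ × (1056)⁴ = 6.92×10⁴ W/m².

I ≈ 6.92×10⁴ W/m²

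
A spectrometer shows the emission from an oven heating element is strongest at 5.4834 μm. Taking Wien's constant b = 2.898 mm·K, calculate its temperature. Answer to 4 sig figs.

Wien's law gives T = b/λ_max = (2.898×10⁻³ m·K)/(5.4834×10⁻⁶ m) = 528.5 K.

T ≈ 528.5 K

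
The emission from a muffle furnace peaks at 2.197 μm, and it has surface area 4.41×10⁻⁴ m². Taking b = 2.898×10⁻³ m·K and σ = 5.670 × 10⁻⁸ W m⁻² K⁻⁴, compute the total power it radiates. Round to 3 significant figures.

Wien's law: T = b/λ_max = 2.898×10⁻³/2.197×10⁻⁶ = 1319.07 K.
Area A = 4.41×10⁻⁴ m².
Then P = σAT⁴ = 5.670×10⁻⁸×4.41×10⁻⁴×(1319.07)⁴ = 75.7 W.

P ≈ 75.7 W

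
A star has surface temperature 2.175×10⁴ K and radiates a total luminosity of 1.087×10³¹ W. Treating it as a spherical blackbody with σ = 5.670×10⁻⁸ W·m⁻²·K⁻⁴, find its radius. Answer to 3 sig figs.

L = 4πR²σT⁴ ⇒ R = √(L/(4πσT⁴)).
σT⁴ = 1.26888×10¹⁰ W/m², so R = √(1.087×10³¹/(4π×1.26888×10¹⁰)) = 8.26×10⁹ m.

R ≈ 8.26×10⁹ m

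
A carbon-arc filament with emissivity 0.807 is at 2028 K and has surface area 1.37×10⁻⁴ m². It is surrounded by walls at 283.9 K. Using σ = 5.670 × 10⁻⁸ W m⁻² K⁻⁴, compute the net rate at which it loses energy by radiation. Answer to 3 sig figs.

Area A = 1.37×10⁻⁴ m².
Net radiated power P_net = εσA(T⁴ − T₀⁴) = 0.807×5.670×10⁻⁸×1.37×10⁻⁴×(2028⁴ − 283.9⁴).
T⁴ − T₀⁴ = 1.69150×10¹³ − 6.49623×10⁹ = 1.69085×10¹³ K⁴, so P_net = 106 W.

Net loss ≈ 106 W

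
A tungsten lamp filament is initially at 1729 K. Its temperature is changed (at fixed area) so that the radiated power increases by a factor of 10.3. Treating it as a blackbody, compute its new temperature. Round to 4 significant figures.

P ∝ T⁴, so T₂/T₁ = (P₂/P₁)^(1/4) = (10.3)^(1/4) = 1.79147.
T₂ = 1729 × 1.79147 = 3097 K.

T₂ ≈ 3097 K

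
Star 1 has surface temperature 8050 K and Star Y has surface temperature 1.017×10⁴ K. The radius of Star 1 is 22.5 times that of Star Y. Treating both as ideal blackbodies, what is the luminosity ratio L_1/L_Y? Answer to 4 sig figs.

L_1/L_Y ≈ 198.7

L ∝ R²T⁴, so L_1/L_Y = (R_1/R_Y)²(T_1/T_Y)⁴ = (22.5)² × (8050/1.017×10⁴)⁴ = 506.25 × 0.392554 = 198.7.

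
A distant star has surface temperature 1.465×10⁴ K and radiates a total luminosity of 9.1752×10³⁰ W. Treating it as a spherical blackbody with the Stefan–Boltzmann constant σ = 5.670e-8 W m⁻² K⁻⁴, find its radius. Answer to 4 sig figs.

R ≈ 1.672×10¹⁰ m

L = 4πR²σT⁴ ⇒ R = √(L/(4πσT⁴)).
σT⁴ = 2.61176×10⁹ W/m², so R = √(9.1752×10³⁰/(4π×2.61176×10⁹)) = 1.672×10¹⁰ m.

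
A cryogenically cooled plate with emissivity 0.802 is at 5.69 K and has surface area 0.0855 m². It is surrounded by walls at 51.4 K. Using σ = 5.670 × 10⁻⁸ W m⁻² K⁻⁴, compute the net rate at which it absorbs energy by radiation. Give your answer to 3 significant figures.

Net gain ≈ 0.0271 W

Area A = 0.0855 m².
Net radiated power P_net = εσA(T⁴ − T₀⁴) = 0.802×5.670×10⁻⁸×0.0855×(5.69⁴ − 51.4⁴).
T⁴ − T₀⁴ = 1048.21 − 6.97995×10⁶ = -6.97890×10⁶ K⁴, so P_net = -0.0271 W — negative, meaning a net gain of 0.0271 W.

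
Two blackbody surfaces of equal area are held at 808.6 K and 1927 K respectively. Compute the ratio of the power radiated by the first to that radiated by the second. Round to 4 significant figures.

With equal areas, P₁/P₂ = (T₁/T₂)⁴ = (808.6/1927)⁴ = 0.03100.

P₁/P₂ ≈ 0.03100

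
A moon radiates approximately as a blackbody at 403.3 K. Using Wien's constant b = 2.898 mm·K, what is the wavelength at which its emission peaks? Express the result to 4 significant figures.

λ_max ≈ 7.186 μm

Wien's displacement law: λ_max = b/T = (2.898×10⁻³ m·K)/(403.3 K) = 7.1857×10⁻⁶ m.
That is 7.186 μm, in the infrared range.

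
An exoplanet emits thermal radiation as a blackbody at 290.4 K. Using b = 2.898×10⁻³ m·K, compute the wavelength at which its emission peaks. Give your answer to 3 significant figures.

Wien's displacement law: λ_max = b/T = (2.898×10⁻³ m·K)/(290.4 K) = 9.979×10⁻⁶ m.
That is 9.98 μm, in the infrared range.

λ_max ≈ 9.98 μm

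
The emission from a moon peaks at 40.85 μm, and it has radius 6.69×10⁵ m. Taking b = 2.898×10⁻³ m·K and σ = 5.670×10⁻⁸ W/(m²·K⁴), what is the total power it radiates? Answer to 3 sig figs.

Wien's law: T = b/λ_max = 2.898×10⁻³/4.085×10⁻⁵ = 70.9425 K.
Surface area A = 4πR² = 4π(6.69×10⁵ m)² = 5.62422×10¹² m².
Then P = σAT⁴ = 5.670×10⁻⁸×5.62422×10¹²×(70.9425)⁴ = 8.08×10¹² W.

P ≈ 8.08×10¹² W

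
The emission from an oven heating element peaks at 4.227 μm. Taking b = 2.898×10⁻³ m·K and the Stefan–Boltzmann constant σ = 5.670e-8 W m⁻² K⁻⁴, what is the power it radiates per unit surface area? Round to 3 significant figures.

I ≈ 1.25×10⁴ W/m²

Wien's law: T = b/λ_max = 2.898×10⁻³/4.227×10⁻⁶ = 685.593 K.
Then I = σT⁴ = 5.670×10⁻⁸×(685.593)⁴ = 1.25×10⁴ W/m².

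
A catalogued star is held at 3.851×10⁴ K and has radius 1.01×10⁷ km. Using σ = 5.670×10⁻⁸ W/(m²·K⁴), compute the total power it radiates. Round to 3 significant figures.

Surface area A = 4πR² = 4π(1.01×10¹⁰ m)² = 1.28190×10²¹ m².
P = σAT⁴ = 5.670×10⁻⁸ × 1.28190×10²¹ × (3.851×10⁴)⁴ = 1.60×10³² W.

P ≈ 1.60×10³² W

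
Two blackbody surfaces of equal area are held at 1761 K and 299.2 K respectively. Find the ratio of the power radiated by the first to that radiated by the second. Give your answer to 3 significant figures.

P₁/P₂ ≈ 1.20×10³

With equal areas, P₁/P₂ = (T₁/T₂)⁴ = (1761/299.2)⁴ = 1.20×10³.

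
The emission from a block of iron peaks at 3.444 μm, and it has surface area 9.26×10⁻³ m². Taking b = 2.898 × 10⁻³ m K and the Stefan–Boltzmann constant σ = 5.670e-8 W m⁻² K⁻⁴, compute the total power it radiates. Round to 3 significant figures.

Wien's law: T = b/λ_max = 2.898×10⁻³/3.444×10⁻⁶ = 841.463 K.
Area A = 9.26×10⁻³ m².
Then P = σAT⁴ = 5.670×10⁻⁸×9.26×10⁻³×(841.463)⁴ = 263 W.

P ≈ 263 W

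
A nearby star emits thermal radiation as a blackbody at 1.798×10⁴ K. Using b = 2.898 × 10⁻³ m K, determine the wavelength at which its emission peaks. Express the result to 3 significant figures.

λ_max ≈ 161 nm

Wien's displacement law: λ_max = b/T = (2.898×10⁻³ m·K)/(1.798×10⁴ K) = 1.612×10⁻⁷ m.
That is 161 nm, in the ultraviolet range.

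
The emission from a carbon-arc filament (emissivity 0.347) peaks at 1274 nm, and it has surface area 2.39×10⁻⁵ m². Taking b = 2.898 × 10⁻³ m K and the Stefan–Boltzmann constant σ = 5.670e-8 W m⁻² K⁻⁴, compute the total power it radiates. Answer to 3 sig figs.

P ≈ 12.6 W

Wien's law: T = b/λ_max = 2.898×10⁻³/1.274×10⁻⁶ = 2274.73 K.
Area A = 2.39×10⁻⁵ m².
Then P = εσAT⁴ = 0.347×5.670×10⁻⁸×2.39×10⁻⁵×(2274.73)⁴ = 12.6 W.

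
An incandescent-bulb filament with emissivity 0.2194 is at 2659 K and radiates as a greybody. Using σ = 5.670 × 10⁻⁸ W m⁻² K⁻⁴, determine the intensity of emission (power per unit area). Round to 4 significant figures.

Stefan–Boltzmann: I = εσT⁴ = 0.2194 × 5.670×10⁻⁸ × (2659)⁴ = 6.219×10⁵ W/m².

I ≈ 6.219×10⁵ W/m²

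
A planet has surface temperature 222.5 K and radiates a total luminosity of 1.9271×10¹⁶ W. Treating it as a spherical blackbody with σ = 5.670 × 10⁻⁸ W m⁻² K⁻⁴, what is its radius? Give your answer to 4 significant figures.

L = 4πR²σT⁴ ⇒ R = √(L/(4πσT⁴)).
σT⁴ = 138.964 W/m², so R = √(1.9271×10¹⁶/(4π×138.964)) = 3.322×10⁶ m.

R ≈ 3.322×10⁶ m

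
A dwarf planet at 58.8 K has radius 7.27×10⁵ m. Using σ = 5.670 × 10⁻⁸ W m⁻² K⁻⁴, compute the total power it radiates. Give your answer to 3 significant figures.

P ≈ 4.50×10¹² W

Surface area A = 4πR² = 4π(7.27×10⁵ m)² = 6.64169×10¹² m².
P = σAT⁴ = 5.670×10⁻⁸ × 6.64169×10¹² × (58.8)⁴ = 4.50×10¹² W.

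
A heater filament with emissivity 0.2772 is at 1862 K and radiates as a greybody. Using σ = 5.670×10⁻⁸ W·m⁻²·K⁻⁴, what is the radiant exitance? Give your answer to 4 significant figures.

I ≈ 1.889×10⁵ W/m²

Stefan–Boltzmann: I = εσT⁴ = 0.2772 × 5.670×10⁻⁸ × (1862)⁴ = 1.889×10⁵ W/m².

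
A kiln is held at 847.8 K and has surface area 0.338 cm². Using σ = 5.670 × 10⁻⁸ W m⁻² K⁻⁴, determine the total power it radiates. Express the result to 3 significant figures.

Area A = 0.338 cm² = 3.38×10⁻⁵ m².
P = σAT⁴ = 5.670×10⁻⁸ × 3.38×10⁻⁵ × (847.8)⁴ = 0.990 W.

P ≈ 0.990 W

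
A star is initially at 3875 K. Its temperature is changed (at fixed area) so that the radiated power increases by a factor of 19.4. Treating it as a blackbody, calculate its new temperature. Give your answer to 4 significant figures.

P ∝ T⁴, so T₂/T₁ = (P₂/P₁)^(1/4) = (19.4)^(1/4) = 2.09870.
T₂ = 3875 × 2.09870 = 8132 K.

T₂ ≈ 8132 K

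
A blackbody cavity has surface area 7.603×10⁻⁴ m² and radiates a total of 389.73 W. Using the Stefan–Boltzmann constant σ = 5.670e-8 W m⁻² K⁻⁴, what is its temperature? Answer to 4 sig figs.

Area A = 7.603×10⁻⁴ m².
P = σAT⁴ ⇒ T = (P/(σA))^(1/4) = (389.73/(5.670×10⁻⁸×7.603×10⁻⁴))^(1/4) = 1734 K.

T ≈ 1734 K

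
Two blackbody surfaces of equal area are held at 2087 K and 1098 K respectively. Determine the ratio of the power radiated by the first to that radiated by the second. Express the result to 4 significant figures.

With equal areas, P₁/P₂ = (T₁/T₂)⁴ = (2087/1098)⁴ = 13.05.

P₁/P₂ ≈ 13.05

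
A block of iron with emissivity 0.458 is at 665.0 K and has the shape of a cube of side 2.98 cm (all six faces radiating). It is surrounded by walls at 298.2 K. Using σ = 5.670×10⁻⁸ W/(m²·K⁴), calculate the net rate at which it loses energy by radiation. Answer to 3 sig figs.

Net loss ≈ 26.0 W

Area A = 6s² = 6×(0.0298 m)² = 5.32824×10⁻³ m².
Net radiated power P_net = εσA(T⁴ − T₀⁴) = 0.458×5.670×10⁻⁸×5.32824×10⁻³×(665.0⁴ − 298.2⁴).
T⁴ − T₀⁴ = 1.95563×10¹¹ − 7.90734×10⁹ = 1.87656×10¹¹ K⁴, so P_net = 26.0 W.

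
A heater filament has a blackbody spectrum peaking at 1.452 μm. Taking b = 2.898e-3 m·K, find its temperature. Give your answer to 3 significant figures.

Wien's law gives T = b/λ_max = (2.898×10⁻³ m·K)/(1.452×10⁻⁶ m) = 2.00×10³ K.

T ≈ 2.00×10³ K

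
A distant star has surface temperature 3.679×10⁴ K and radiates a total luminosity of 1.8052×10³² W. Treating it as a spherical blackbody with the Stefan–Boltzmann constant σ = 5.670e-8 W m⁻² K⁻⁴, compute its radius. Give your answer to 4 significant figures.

L = 4πR²σT⁴ ⇒ R = √(L/(4πσT⁴)).
σT⁴ = 1.03873×10¹¹ W/m², so R = √(1.8052×10³²/(4π×1.03873×10¹¹)) = 1.176×10¹⁰ m.

R ≈ 1.176×10¹⁰ m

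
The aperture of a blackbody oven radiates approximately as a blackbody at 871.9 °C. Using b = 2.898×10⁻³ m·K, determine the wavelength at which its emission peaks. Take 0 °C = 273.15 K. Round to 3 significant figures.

T = 871.9 °C + 273.15 = 1145.05 K.
Wien's displacement law: λ_max = b/T = (2.898×10⁻³ m·K)/(1145.05 K) = 2.531×10⁻⁶ m.
That is 2.53 μm, in the infrared range.

λ_max ≈ 2.53 μm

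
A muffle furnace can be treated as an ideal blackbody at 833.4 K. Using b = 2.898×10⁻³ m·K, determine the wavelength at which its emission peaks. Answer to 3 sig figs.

Wien's displacement law: λ_max = b/T = (2.898×10⁻³ m·K)/(833.4 K) = 3.477×10⁻⁶ m.
That is 3.48 μm, in the infrared range.

λ_max ≈ 3.48 μm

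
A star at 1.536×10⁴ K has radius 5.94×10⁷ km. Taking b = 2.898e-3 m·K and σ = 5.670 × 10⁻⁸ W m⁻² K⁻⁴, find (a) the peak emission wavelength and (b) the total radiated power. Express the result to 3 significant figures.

λ_max ≈ 189 nm; P ≈ 1.40×10³² W

(a) λ_max = b/T = 2.898×10⁻³/1.536×10⁴ = 1.887×10⁻⁷ m = 189 nm.
Surface area A = 4πR² = 4π(5.94×10¹⁰ m)² = 4.43387×10²² m².
(b) P = σAT⁴ = 5.670×10⁻⁸×4.43387×10²²×(1.536×10⁴)⁴ = 1.40×10³² W.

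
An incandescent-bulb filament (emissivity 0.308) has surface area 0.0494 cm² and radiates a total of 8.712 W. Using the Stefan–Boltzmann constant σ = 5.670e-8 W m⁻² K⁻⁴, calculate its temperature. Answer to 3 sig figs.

T ≈ 3.17×10³ K

Area A = 0.0494 cm² = 4.94×10⁻⁶ m².
P = εσAT⁴ ⇒ T = (P/(εσA))^(1/4) = (8.712/(0.308×5.670×10⁻⁸×4.94×10⁻⁶))^(1/4) = 3.17×10³ K.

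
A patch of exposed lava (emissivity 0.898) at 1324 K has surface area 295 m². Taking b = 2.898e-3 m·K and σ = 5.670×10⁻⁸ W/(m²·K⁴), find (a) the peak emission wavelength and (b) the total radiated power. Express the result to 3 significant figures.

(a) λ_max = b/T = 2.898×10⁻³/1324 = 2.189×10⁻⁶ m = 2.19×10³ nm.
Area A = 295 m².
(b) P = εσAT⁴ = 0.898×5.670×10⁻⁸×295×(1324)⁴ = 4.62×10⁷ W.

λ_max ≈ 2.19×10³ nm; P ≈ 4.62×10⁷ W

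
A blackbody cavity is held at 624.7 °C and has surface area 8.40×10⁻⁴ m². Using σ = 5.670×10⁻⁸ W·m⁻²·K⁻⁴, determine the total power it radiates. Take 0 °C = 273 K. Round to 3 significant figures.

T = 624.7 °C + 273 = 897.7 K.
Area A = 8.40×10⁻⁴ m².
P = σAT⁴ = 5.670×10⁻⁸ × 8.40×10⁻⁴ × (897.7)⁴ = 30.9 W.

P ≈ 30.9 W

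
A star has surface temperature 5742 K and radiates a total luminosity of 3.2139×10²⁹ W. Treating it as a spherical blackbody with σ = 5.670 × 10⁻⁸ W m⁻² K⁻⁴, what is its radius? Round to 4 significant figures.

R ≈ 2.037×10¹⁰ m

L = 4πR²σT⁴ ⇒ R = √(L/(4πσT⁴)).
σT⁴ = 6.16362×10⁷ W/m², so R = √(3.2139×10²⁹/(4π×6.16362×10⁷)) = 2.037×10¹⁰ m.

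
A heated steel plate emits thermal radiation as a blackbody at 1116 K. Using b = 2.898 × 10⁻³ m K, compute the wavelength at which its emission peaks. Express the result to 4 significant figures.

λ_max ≈ 2.597 μm

Wien's displacement law: λ_max = b/T = (2.898×10⁻³ m·K)/(1116 K) = 2.5968×10⁻⁶ m.
That is 2.597 μm, in the infrared range.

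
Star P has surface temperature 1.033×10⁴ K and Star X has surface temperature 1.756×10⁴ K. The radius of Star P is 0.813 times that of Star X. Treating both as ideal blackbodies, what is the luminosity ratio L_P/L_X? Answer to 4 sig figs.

L_P/L_X ≈ 0.07916

L ∝ R²T⁴, so L_P/L_X = (R_P/R_X)²(T_P/T_X)⁴ = (0.813)² × (1.033×10⁴/1.756×10⁴)⁴ = 0.660969 × 0.119758 = 0.07916.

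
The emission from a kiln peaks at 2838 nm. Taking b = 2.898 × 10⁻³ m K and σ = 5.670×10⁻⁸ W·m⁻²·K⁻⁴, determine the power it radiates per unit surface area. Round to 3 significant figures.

I ≈ 6.16×10⁴ W/m²

Wien's law: T = b/λ_max = 2.898×10⁻³/2.838×10⁻⁶ = 1021.14 K.
Then I = σT⁴ = 5.670×10⁻⁸×(1021.14)⁴ = 6.16×10⁴ W/m².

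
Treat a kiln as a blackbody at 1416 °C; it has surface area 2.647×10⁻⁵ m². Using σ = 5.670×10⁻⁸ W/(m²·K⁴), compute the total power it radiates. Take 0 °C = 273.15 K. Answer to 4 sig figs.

T = 1416 °C + 273.15 = 1689.15 K.
Area A = 2.647×10⁻⁵ m².
P = σAT⁴ = 5.670×10⁻⁸ × 2.647×10⁻⁵ × (1689.15)⁴ = 12.22 W.

P ≈ 12.22 W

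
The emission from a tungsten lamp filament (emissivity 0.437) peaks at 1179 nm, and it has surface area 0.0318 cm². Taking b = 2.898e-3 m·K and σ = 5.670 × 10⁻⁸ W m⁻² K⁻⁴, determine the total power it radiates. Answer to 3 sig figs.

Wien's law: T = b/λ_max = 2.898×10⁻³/1.179×10⁻⁶ = 2458.02 K.
Area A = 0.0318 cm² = 3.18×10⁻⁶ m².
Then P = εσAT⁴ = 0.437×5.670×10⁻⁸×3.18×10⁻⁶×(2458.02)⁴ = 2.88 W.

P ≈ 2.88 W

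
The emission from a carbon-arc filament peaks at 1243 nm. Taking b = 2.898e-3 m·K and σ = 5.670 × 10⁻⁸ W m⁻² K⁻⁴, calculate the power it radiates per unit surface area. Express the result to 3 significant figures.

Wien's law: T = b/λ_max = 2.898×10⁻³/1.243×10⁻⁶ = 2331.46 K.
Then I = σT⁴ = 5.670×10⁻⁸×(2331.46)⁴ = 1.68×10⁶ W/m².

I ≈ 1.68×10⁶ W/m²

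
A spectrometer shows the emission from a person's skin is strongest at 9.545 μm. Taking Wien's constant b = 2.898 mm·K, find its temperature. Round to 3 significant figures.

Wien's law gives T = b/λ_max = (2.898×10⁻³ m·K)/(9.545×10⁻⁶ m) = 304 K.

T ≈ 304 K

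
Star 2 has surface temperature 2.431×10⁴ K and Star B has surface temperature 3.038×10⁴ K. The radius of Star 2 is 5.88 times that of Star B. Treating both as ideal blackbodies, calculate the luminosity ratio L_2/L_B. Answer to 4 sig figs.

L_2/L_B ≈ 14.18

L ∝ R²T⁴, so L_2/L_B = (R_2/R_B)²(T_2/T_B)⁴ = (5.88)² × (2.431×10⁴/3.038×10⁴)⁴ = 34.5744 × 0.410005 = 14.18.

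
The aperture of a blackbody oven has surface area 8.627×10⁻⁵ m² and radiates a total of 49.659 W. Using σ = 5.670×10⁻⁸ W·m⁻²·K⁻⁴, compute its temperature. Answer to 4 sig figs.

T ≈ 1785 K

Area A = 8.627×10⁻⁵ m².
P = σAT⁴ ⇒ T = (P/(σA))^(1/4) = (49.659/(5.670×10⁻⁸×8.627×10⁻⁵))^(1/4) = 1785 K.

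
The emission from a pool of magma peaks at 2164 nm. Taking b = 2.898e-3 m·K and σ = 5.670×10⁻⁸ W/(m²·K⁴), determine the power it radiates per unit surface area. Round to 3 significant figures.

I ≈ 1.82×10⁵ W/m²

Wien's law: T = b/λ_max = 2.898×10⁻³/2.164×10⁻⁶ = 1339.19 K.
Then I = σT⁴ = 5.670×10⁻⁸×(1339.19)⁴ = 1.82×10⁵ W/m².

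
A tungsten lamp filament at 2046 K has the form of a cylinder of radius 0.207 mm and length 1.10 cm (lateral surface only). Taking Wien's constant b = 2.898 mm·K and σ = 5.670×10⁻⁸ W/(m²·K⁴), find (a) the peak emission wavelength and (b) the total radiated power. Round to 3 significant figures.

(a) λ_max = b/T = 2.898×10⁻³/2046 = 1.416×10⁻⁶ m = 1.42 μm.
Lateral area A = 2πrL = 2π×2.07×10⁻⁴×0.0110 = 1.43068×10⁻⁵ m².
(b) P = σAT⁴ = 5.670×10⁻⁸×1.43068×10⁻⁵×(2046)⁴ = 14.2 W.

λ_max ≈ 1.42 μm; P ≈ 14.2 W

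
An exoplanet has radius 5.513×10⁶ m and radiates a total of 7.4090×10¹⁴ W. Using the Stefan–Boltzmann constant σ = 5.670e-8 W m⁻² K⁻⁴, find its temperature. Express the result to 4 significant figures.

T ≈ 76.48 K

Surface area A = 4πR² = 4π(5.513×10⁶ m)² = 3.81932×10¹⁴ m².
P = σAT⁴ ⇒ T = (P/(σA))^(1/4) = (7.4090×10¹⁴/(5.670×10⁻⁸×3.81932×10¹⁴))^(1/4) = 76.48 K.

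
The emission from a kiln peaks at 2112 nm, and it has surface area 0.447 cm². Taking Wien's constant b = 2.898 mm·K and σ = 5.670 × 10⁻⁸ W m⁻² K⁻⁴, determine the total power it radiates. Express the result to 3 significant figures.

P ≈ 8.98 W

Wien's law: T = b/λ_max = 2.898×10⁻³/2.112×10⁻⁶ = 1372.16 K.
Area A = 0.447 cm² = 4.47×10⁻⁵ m².
Then P = σAT⁴ = 5.670×10⁻⁸×4.47×10⁻⁵×(1372.16)⁴ = 8.98 W.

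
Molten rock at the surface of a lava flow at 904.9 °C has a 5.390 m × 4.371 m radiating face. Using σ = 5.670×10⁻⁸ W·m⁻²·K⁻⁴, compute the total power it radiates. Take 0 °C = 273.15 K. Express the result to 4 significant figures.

P ≈ 2.573×10⁶ W

T = 904.9 °C + 273.15 = 1178.05 K.
Area A = 5.390 × 4.371 = 23.5597 m².
P = σAT⁴ = 5.670×10⁻⁸ × 23.5597 × (1178.05)⁴ = 2.573×10⁶ W.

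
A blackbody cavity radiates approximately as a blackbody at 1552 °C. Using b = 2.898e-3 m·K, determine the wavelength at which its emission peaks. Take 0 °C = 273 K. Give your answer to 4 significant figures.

λ_max ≈ 1588 nm

T = 1552 °C + 273 = 1825 K.
Wien's displacement law: λ_max = b/T = (2.898×10⁻³ m·K)/(1825 K) = 1.5879×10⁻⁶ m.
That is 1588 nm, in the infrared range.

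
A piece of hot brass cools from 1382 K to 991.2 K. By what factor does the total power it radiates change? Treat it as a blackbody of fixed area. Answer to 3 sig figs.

P₂/P₁ ≈ 0.265

P ∝ T⁴, so P₂/P₁ = (T₂/T₁)⁴ = (991.2/1382)⁴ = (0.717221)⁴ = 0.265.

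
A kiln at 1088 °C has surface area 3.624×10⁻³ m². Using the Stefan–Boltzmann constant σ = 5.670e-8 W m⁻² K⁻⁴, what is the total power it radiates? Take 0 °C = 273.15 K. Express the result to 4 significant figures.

T = 1088 °C + 273.15 = 1361.15 K.
Area A = 3.624×10⁻³ m².
P = σAT⁴ = 5.670×10⁻⁸ × 3.624×10⁻³ × (1361.15)⁴ = 705.3 W.

P ≈ 705.3 W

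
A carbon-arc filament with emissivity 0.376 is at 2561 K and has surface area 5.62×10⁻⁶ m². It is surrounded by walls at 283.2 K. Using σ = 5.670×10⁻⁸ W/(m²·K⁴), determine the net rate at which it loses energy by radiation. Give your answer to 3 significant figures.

Net loss ≈ 5.15 W

Area A = 5.62×10⁻⁶ m².
Net radiated power P_net = εσA(T⁴ − T₀⁴) = 0.376×5.670×10⁻⁸×5.62×10⁻⁶×(2561⁴ − 283.2⁴).
T⁴ − T₀⁴ = 4.30168×10¹³ − 6.43240×10⁹ = 4.30104×10¹³ K⁴, so P_net = 5.15 W.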